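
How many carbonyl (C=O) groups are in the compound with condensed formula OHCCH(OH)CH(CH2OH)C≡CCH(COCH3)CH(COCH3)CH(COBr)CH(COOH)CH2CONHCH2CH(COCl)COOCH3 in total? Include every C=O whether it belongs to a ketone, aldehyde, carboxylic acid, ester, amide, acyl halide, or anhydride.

OHC: aldehyde, 1 C=O (running total 1).
CH(COCH3): ketone, 1 C=O (running total 2).
CH(COCH3): ketone, 1 C=O (running total 3).
CH(COBr): acyl halide, 1 C=O (running total 4).
CH(COOH): carboxylic acid, 1 C=O (running total 5).
CH2CONHCH2: amide, 1 C=O (running total 6).
CH(COCl): acyl halide, 1 C=O (running total 7).
COOCH3: ester, 1 C=O (running total 8).

8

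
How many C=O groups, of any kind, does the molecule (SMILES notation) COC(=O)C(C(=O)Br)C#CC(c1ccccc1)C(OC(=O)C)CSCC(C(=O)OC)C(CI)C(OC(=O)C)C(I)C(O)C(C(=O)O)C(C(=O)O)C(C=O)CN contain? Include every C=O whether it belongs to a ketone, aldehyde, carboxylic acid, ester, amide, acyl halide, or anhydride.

CH3OOC: ester, 1 C=O (running total 1).
CH(COBr): acyl halide, 1 C=O (running total 2).
CH(OCOCH3): ester, 1 C=O (running total 3).
CH(COOCH3): ester, 1 C=O (running total 4).
CH(OCOCH3): ester, 1 C=O (running total 5).
CH(COOH): carboxylic acid, 1 C=O (running total 6).
CH(COOH): carboxylic acid, 1 C=O (running total 7).
CH(CHO): aldehyde, 1 C=O (running total 8).

8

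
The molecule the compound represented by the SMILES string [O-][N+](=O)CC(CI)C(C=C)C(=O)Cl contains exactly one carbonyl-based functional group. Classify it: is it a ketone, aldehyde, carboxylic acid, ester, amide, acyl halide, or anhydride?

acyl halide

The carbonyl is in the COCl segment: –C(=O)Cl: carbonyl C bonded to C and to a halogen → acyl halide (not alkyl halide).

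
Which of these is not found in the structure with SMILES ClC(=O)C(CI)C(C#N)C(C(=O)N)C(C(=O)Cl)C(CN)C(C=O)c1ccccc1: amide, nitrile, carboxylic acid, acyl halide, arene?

nitrile: present (CH(CN) — pendant –C≡N: nitrile).
arene: present (C6H5 — –C6H5 phenyl ring → arene).
amide: present (CH(CONH2) — pendant –CONH2: carbonyl C bonded to C and N → amide).
acyl halide: present (ClCO — –C(=O)Cl: carbonyl C bonded to C and to a halogen → acyl halide (not alkyl halide)).
carboxylic acid: absent. In CH(CONH2), the carbonyl is bonded to nitrogen, not to –OH; that is an amide.

carboxylic acid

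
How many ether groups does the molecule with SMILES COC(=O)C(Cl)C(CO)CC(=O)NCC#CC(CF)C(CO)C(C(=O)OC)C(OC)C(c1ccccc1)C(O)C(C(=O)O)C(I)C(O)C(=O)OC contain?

Reading the structure from left to right:
  CH3OOC: CH3O–C(=O)–: carbonyl C bonded to C and to –OCH3 → ester (not ketone + ether).
  CH(Cl): halogen on an sp³ carbon → alkyl halide.
  CH(CH2OH): pendant –CH2OH on an sp³ backbone C → alcohol.
  CH2CONHCH2: –C(=O)–N– linkage → amide (the N is not an amine).
  C≡C: C≡C triple bond → alkyne.
  CH(CH2F): pendant –CH2X: halogen on sp³ carbon → alkyl halide.
  CH(CH2OH): pendant –CH2OH on an sp³ backbone C → alcohol.
  CH(COOCH3): pendant –COOCH3: carbonyl C bonded to C and –OCH3 → ester.
  CH(OCH3): pendant –OCH3: C–O–C with sp³ C, no adjacent C=O → ether.
  CH(C6H5): pendant –C6H5: benzene ring → arene.
  CH(OH): –OH on an sp³ carbon → alcohol (secondary).
  CH(COOH): pendant –COOH: carbonyl C bonded to C and –OH → carboxylic acid.
  CH(I): halogen on an sp³ carbon → alkyl halide.
  CH(OH): –OH on an sp³ carbon → alcohol (secondary).
  COOCH3: –C(=O)OCH3: carbonyl C bonded to C and to –OCH3 → ester (not ketone + ether).
Ether appears at: CH(OCH3) → 1.

1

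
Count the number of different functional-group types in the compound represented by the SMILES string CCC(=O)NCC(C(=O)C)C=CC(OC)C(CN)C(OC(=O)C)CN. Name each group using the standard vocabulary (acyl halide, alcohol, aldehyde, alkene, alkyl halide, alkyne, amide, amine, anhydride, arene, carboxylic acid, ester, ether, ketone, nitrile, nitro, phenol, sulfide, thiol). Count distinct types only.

Taking each segment in turn:
  CH2CONHCH2: –C(=O)–N– linkage → amide (the N is not an amine).
  CH(COCH3): pendant –COCH3: carbonyl C bonded to two carbons → ketone.
  CH=CH: C=C double bond → alkene.
  CH(OCH3): pendant –OCH3: C–O–C with sp³ C, no adjacent C=O → ether.
  CH(CH2NH2): pendant –CH2NH2: N on sp³ C, no adjacent C=O → amine.
  CH(OCOCH3): pendant –OC(=O)CH3: an acyloxy group → ester.
  CH2NH2: –NH2 on an sp³ carbon with no adjacent C=O → amine.
Distinct types present: alkene, amide, amine, ester, ether, ketone.

6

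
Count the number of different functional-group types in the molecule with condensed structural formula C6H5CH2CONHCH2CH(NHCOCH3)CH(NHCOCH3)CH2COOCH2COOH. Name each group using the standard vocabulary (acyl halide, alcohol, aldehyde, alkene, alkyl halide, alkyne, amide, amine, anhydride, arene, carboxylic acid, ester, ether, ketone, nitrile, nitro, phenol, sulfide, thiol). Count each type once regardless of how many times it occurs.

4

C6H5– phenyl ring → arene.
–C(=O)–N– linkage → amide (the N is not an amine).
pendant –NHC(=O)CH3: N bonded to a carbonyl → amide (not amine).
pendant –NHC(=O)CH3: N bonded to a carbonyl → amide (not amine).
–C(=O)–O–C with C on the carbonyl side → ester.
–COOH: carbonyl C bonded to –OH and C → carboxylic acid (the –OH is not a separate alcohol).
Distinct types present: amide, arene, carboxylic acid, ester.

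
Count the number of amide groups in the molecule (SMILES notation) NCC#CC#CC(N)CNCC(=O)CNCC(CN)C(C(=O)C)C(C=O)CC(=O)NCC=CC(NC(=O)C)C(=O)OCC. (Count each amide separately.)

Working along the chain:
  H2NCH2: –NH2 on an sp³ carbon with no adjacent C=O → amine.
  C≡C: C≡C triple bond → alkyne.
  C≡C: C≡C triple bond → alkyne.
  CH(NH2): –NH2 on an sp³ carbon with no adjacent C=O → amine.
  CH2NHCH2: C–N–C with sp³ carbons and no adjacent C=O → amine (secondary).
  CO: –C(=O)– with carbon on both sides → ketone.
  CH2NHCH2: C–N–C with sp³ carbons and no adjacent C=O → amine (secondary).
  CH(CH2NH2): pendant –CH2NH2: N on sp³ C, no adjacent C=O → amine.
  CH(COCH3): pendant –COCH3: carbonyl C bonded to two carbons → ketone.
  CH(CHO): pendant –CHO: carbonyl C bonded to C and H → aldehyde.
  CH2CONHCH2: –C(=O)–N– linkage → amide (the N is not an amine).
  CH=CH: C=C double bond → alkene.
  CH(NHCOCH3): pendant –NHC(=O)CH3: N bonded to a carbonyl → amide (not amine).
  COOCH2CH3: –C(=O)OCH2CH3: carbonyl C bonded to C and to –OEt → ester.
Amide appears at: CH2CONHCH2, CH(NHCOCH3) → 2.

2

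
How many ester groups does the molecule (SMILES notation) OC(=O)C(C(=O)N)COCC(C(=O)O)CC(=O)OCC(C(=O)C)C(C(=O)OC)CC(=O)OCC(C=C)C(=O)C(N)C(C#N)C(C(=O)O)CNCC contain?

Working along the chain:
  HOOC: –COOH: carbonyl C bonded to –OH and C → carboxylic acid (the –OH is not a separate alcohol).
  CH(CONH2): pendant –CONH2: carbonyl C bonded to C and N → amide.
  CH2OCH2: C–O–C with sp³ carbons on both sides and no adjacent C=O → ether.
  CH(COOH): pendant –COOH: carbonyl C bonded to C and –OH → carboxylic acid.
  CH2COOCH2: –C(=O)–O–C with C on the carbonyl side → ester.
  CH(COCH3): pendant –COCH3: carbonyl C bonded to two carbons → ketone.
  CH(COOCH3): pendant –COOCH3: carbonyl C bonded to C and –OCH3 → ester.
  CH2COOCH2: –C(=O)–O–C with C on the carbonyl side → ester.
  CH(CH=CH2): pendant –CH=CH2: C=C double bond → alkene.
  CO: –C(=O)– with carbon on both sides → ketone.
  CH(NH2): –NH2 on an sp³ carbon with no adjacent C=O → amine.
  CH(CN): pendant –C≡N: nitrile.
  CH(COOH): pendant –COOH: carbonyl C bonded to C and –OH → carboxylic acid.
  CH2NHCH2: C–N–C with sp³ carbons and no adjacent C=O → amine (secondary).
Ester appears at: CH2COOCH2, CH(COOCH3), CH2COOCH2 → 3.

3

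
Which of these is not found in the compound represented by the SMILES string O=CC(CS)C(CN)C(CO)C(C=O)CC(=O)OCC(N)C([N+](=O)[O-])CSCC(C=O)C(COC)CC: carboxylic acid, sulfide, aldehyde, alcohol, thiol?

carboxylic acid

thiol: present (CH(CH2SH) — pendant –CH2SH → thiol).
sulfide: present (CH2SCH2 — C–S–C linkage → sulfide (thioether)).
aldehyde: present (OHC — terminal –CHO: carbonyl C bonded to H and C → aldehyde).
alcohol: present (CH(CH2OH) — pendant –CH2OH on an sp³ backbone C → alcohol).
carboxylic acid: absent. In CH2COOCH2, the acyl oxygen is bonded to carbon (–O–C), not to H, so this is an ester.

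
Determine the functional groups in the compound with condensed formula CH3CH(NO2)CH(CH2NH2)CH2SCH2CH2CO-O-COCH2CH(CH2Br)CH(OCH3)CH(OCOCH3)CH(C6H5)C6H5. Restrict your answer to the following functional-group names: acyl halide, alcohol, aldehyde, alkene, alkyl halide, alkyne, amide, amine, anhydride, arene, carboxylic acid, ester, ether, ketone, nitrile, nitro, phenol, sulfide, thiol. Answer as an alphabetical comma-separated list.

Taking each segment in turn:
  CH(NO2): –NO2 on an sp³ carbon → nitro (the N=O is not a carbonyl).
  CH(CH2NH2): pendant –CH2NH2: N on sp³ C, no adjacent C=O → amine.
  CH2SCH2: C–S–C linkage → sulfide (thioether).
  CH2CO-O-COCH2: two acyl groups sharing one oxygen, –C(=O)–O–C(=O)– → anhydride.
  CH(CH2Br): pendant –CH2X: halogen on sp³ carbon → alkyl halide.
  CH(OCH3): pendant –OCH3: C–O–C with sp³ C, no adjacent C=O → ether.
  CH(OCOCH3): pendant –OC(=O)CH3: an acyloxy group → ester.
  CH(C6H5): pendant –C6H5: benzene ring → arene.
  C6H5: –C6H5 phenyl ring → arene.

alkyl halide, amine, anhydride, arene, ester, ether, nitro, sulfide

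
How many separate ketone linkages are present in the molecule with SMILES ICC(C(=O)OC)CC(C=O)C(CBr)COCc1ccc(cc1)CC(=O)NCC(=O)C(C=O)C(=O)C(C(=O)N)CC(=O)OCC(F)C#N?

2

halogen on an sp³ carbon → alkyl halide.
pendant –COOCH3: carbonyl C bonded to C and –OCH3 → ester.
pendant –CHO: carbonyl C bonded to C and H → aldehyde.
pendant –CH2X: halogen on sp³ carbon → alkyl halide.
C–O–C with sp³ carbons on both sides and no adjacent C=O → ether.
para-disubstituted benzene ring → arene.
–C(=O)–N– linkage → amide (the N is not an amine).
–C(=O)– with carbon on both sides → ketone.
pendant –CHO: carbonyl C bonded to C and H → aldehyde.
–C(=O)– with carbon on both sides → ketone.
pendant –CONH2: carbonyl C bonded to C and N → amide.
–C(=O)–O–C with C on the carbonyl side → ester.
halogen on an sp³ carbon → alkyl halide.
–C≡N: carbon triple-bonded to nitrogen → nitrile.
Ketone appears at: CO, CO → 2.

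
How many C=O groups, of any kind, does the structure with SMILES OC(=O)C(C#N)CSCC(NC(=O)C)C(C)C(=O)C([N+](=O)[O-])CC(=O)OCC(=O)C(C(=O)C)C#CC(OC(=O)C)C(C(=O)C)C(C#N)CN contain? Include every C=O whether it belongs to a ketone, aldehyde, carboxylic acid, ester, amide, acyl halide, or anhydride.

HOOC: carboxylic acid, 1 C=O (running total 1).
CH(NHCOCH3): amide, 1 C=O (running total 2).
CO: ketone, 1 C=O (running total 3).
CH2COOCH2: ester, 1 C=O (running total 4).
CO: ketone, 1 C=O (running total 5).
CH(COCH3): ketone, 1 C=O (running total 6).
CH(OCOCH3): ester, 1 C=O (running total 7).
CH(COCH3): ketone, 1 C=O (running total 8).

8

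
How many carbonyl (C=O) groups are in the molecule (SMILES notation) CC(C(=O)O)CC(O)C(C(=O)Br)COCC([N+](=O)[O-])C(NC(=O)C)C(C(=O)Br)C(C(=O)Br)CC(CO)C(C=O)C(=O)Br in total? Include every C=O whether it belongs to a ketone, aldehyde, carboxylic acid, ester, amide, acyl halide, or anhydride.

CH(COOH): carboxylic acid, 1 C=O (running total 1).
CH(COBr): acyl halide, 1 C=O (running total 2).
CH(NHCOCH3): amide, 1 C=O (running total 3).
CH(COBr): acyl halide, 1 C=O (running total 4).
CH(COBr): acyl halide, 1 C=O (running total 5).
CH(CHO): aldehyde, 1 C=O (running total 6).
COBr: acyl halide, 1 C=O (running total 7).

7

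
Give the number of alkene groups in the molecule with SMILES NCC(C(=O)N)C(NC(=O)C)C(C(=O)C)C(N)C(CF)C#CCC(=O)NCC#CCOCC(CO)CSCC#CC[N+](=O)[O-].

0

Working along the chain:
  H2NCH2: –NH2 on an sp³ carbon with no adjacent C=O → amine.
  CH(CONH2): pendant –CONH2: carbonyl C bonded to C and N → amide.
  CH(NHCOCH3): pendant –NHC(=O)CH3: N bonded to a carbonyl → amide (not amine).
  CH(COCH3): pendant –COCH3: carbonyl C bonded to two carbons → ketone.
  CH(NH2): –NH2 on an sp³ carbon with no adjacent C=O → amine.
  CH(CH2F): pendant –CH2X: halogen on sp³ carbon → alkyl halide.
  C≡C: C≡C triple bond → alkyne.
  CH2CONHCH2: –C(=O)–N– linkage → amide (the N is not an amine).
  C≡C: C≡C triple bond → alkyne.
  CH2OCH2: C–O–C with sp³ carbons on both sides and no adjacent C=O → ether.
  CH(CH2OH): pendant –CH2OH on an sp³ backbone C → alcohol.
  CH2SCH2: C–S–C linkage → sulfide (thioether).
  C≡C: C≡C triple bond → alkyne.
  CH2NO2: –NO2 on carbon → nitro group.
No segment is a alkene: C≡C is alkyne, not alkene; C≡C is alkyne, not alkene; C≡C is alkyne, not alkene. → 0.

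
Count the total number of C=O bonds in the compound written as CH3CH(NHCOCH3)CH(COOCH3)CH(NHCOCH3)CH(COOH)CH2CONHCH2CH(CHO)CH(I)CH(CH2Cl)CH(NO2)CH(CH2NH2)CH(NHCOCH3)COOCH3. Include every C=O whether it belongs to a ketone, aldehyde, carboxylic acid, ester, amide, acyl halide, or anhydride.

8

CH(NHCOCH3): amide, 1 C=O (running total 1).
CH(COOCH3): ester, 1 C=O (running total 2).
CH(NHCOCH3): amide, 1 C=O (running total 3).
CH(COOH): carboxylic acid, 1 C=O (running total 4).
CH2CONHCH2: amide, 1 C=O (running total 5).
CH(CHO): aldehyde, 1 C=O (running total 6).
CH(NHCOCH3): amide, 1 C=O (running total 7).
COOCH3: ester, 1 C=O (running total 8).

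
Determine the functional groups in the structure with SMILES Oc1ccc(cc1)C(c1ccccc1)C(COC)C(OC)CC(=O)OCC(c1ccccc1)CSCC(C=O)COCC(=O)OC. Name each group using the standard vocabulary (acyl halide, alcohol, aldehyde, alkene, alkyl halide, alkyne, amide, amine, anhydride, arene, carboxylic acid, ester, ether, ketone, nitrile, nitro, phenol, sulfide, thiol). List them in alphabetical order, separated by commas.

aldehyde, arene, ester, ether, phenol, sulfide

–OH attached directly to an aromatic ring → phenol (not alcohol); the ring itself is an arene.
pendant –C6H5: benzene ring → arene.
pendant –CH2OCH3: C–O–C linkage → ether.
pendant –OCH3: C–O–C with sp³ C, no adjacent C=O → ether.
–C(=O)–O–C with C on the carbonyl side → ester.
pendant –C6H5: benzene ring → arene.
C–S–C linkage → sulfide (thioether).
pendant –CHO: carbonyl C bonded to C and H → aldehyde.
C–O–C with sp³ carbons on both sides and no adjacent C=O → ether.
–C(=O)OCH3: carbonyl C bonded to C and to –OCH3 → ester (not ketone + ether).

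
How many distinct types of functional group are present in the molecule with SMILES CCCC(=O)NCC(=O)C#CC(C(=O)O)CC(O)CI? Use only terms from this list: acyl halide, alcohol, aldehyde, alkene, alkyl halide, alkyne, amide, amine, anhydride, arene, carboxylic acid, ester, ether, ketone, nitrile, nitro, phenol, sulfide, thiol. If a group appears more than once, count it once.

Taking each segment in turn:
  CH2CONHCH2: –C(=O)–N– linkage → amide (the N is not an amine).
  CO: –C(=O)– with carbon on both sides → ketone.
  C≡C: C≡C triple bond → alkyne.
  CH(COOH): pendant –COOH: carbonyl C bonded to C and –OH → carboxylic acid.
  CH(OH): –OH on an sp³ carbon → alcohol (secondary).
  CH2I: halogen on an sp³ carbon → alkyl halide.
Distinct types present: alcohol, alkyl halide, alkyne, amide, carboxylic acid, ketone.

6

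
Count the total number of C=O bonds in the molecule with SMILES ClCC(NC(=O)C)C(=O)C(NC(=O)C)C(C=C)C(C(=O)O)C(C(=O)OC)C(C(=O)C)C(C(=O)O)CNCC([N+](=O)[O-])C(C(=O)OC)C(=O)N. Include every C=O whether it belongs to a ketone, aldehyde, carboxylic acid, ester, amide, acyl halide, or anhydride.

CH(NHCOCH3): amide, 1 C=O (running total 1).
CO: ketone, 1 C=O (running total 2).
CH(NHCOCH3): amide, 1 C=O (running total 3).
CH(COOH): carboxylic acid, 1 C=O (running total 4).
CH(COOCH3): ester, 1 C=O (running total 5).
CH(COCH3): ketone, 1 C=O (running total 6).
CH(COOH): carboxylic acid, 1 C=O (running total 7).
CH(COOCH3): ester, 1 C=O (running total 8).
CONH2: amide, 1 C=O (running total 9).

9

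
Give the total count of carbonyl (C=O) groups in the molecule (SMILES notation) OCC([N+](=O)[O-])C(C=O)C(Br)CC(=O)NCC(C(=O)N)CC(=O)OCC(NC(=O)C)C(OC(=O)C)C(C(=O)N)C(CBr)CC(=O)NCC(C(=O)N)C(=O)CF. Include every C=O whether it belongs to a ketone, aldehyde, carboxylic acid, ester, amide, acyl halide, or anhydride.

10

CH(CHO): aldehyde, 1 C=O (running total 1).
CH2CONHCH2: amide, 1 C=O (running total 2).
CH(CONH2): amide, 1 C=O (running total 3).
CH2COOCH2: ester, 1 C=O (running total 4).
CH(NHCOCH3): amide, 1 C=O (running total 5).
CH(OCOCH3): ester, 1 C=O (running total 6).
CH(CONH2): amide, 1 C=O (running total 7).
CH2CONHCH2: amide, 1 C=O (running total 8).
CH(CONH2): amide, 1 C=O (running total 9).
CO: ketone, 1 C=O (running total 10).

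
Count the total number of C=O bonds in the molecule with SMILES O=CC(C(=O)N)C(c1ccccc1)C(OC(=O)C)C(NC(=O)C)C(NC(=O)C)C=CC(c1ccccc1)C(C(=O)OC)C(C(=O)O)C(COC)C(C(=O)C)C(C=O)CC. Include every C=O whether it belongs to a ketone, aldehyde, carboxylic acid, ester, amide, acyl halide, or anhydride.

OHC: aldehyde, 1 C=O (running total 1).
CH(CONH2): amide, 1 C=O (running total 2).
CH(OCOCH3): ester, 1 C=O (running total 3).
CH(NHCOCH3): amide, 1 C=O (running total 4).
CH(NHCOCH3): amide, 1 C=O (running total 5).
CH(COOCH3): ester, 1 C=O (running total 6).
CH(COOH): carboxylic acid, 1 C=O (running total 7).
CH(COCH3): ketone, 1 C=O (running total 8).
CH(CHO): aldehyde, 1 C=O (running total 9).

9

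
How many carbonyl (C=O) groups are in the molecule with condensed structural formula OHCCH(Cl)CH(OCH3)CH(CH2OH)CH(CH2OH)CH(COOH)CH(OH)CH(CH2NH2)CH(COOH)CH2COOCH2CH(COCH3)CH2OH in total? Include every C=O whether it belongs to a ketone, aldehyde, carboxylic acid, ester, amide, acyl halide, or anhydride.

5

OHC: aldehyde, 1 C=O (running total 1).
CH(COOH): carboxylic acid, 1 C=O (running total 2).
CH(COOH): carboxylic acid, 1 C=O (running total 3).
CH2COOCH2: ester, 1 C=O (running total 4).
CH(COCH3): ketone, 1 C=O (running total 5).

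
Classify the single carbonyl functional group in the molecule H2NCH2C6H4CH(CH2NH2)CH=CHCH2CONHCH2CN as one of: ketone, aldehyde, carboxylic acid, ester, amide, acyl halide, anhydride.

The carbonyl is in the CH2CONHCH2 segment: –C(=O)–N– linkage → amide (the N is not an amine).

amide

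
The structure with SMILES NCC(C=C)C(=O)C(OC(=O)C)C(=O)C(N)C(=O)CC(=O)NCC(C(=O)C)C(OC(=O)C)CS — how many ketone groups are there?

Reading the structure from left to right:
  H2NCH2: –NH2 on an sp³ carbon with no adjacent C=O → amine.
  CH(CH=CH2): pendant –CH=CH2: C=C double bond → alkene.
  CO: –C(=O)– with carbon on both sides → ketone.
  CH(OCOCH3): pendant –OC(=O)CH3: an acyloxy group → ester.
  CO: –C(=O)– with carbon on both sides → ketone.
  CH(NH2): –NH2 on an sp³ carbon with no adjacent C=O → amine.
  CO: –C(=O)– with carbon on both sides → ketone.
  CH2CONHCH2: –C(=O)–N– linkage → amide (the N is not an amine).
  CH(COCH3): pendant –COCH3: carbonyl C bonded to two carbons → ketone.
  CH(OCOCH3): pendant –OC(=O)CH3: an acyloxy group → ester.
  CH2SH: –SH on an sp³ carbon → thiol.
Ketone appears at: CO, CO, CO, CH(COCH3) → 4.

4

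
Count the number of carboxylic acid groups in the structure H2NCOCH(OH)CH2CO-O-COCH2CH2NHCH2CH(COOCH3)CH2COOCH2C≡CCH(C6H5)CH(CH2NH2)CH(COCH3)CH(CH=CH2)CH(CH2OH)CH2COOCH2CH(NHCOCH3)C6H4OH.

Reading the structure from left to right:
  H2NCO: –C(=O)NH2: carbonyl C bonded to C and to N → amide (the N is not a separate amine).
  CH(OH): –OH on an sp³ carbon → alcohol (secondary).
  CH2CO-O-COCH2: two acyl groups sharing one oxygen, –C(=O)–O–C(=O)– → anhydride.
  CH2NHCH2: C–N–C with sp³ carbons and no adjacent C=O → amine (secondary).
  CH(COOCH3): pendant –COOCH3: carbonyl C bonded to C and –OCH3 → ester.
  CH2COOCH2: –C(=O)–O–C with C on the carbonyl side → ester.
  C≡C: C≡C triple bond → alkyne.
  CH(C6H5): pendant –C6H5: benzene ring → arene.
  CH(CH2NH2): pendant –CH2NH2: N on sp³ C, no adjacent C=O → amine.
  CH(COCH3): pendant –COCH3: carbonyl C bonded to two carbons → ketone.
  CH(CH=CH2): pendant –CH=CH2: C=C double bond → alkene.
  CH(CH2OH): pendant –CH2OH on an sp³ backbone C → alcohol.
  CH2COOCH2: –C(=O)–O–C with C on the carbonyl side → ester.
  CH(NHCOCH3): pendant –NHC(=O)CH3: N bonded to a carbonyl → amide (not amine).
  C6H4OH: –OH attached directly to an aromatic ring → phenol (not alcohol); the ring itself is an arene.
No segment is a carboxylic acid: H2NCO is amide, not carboxylic acid; CH(OH) is alcohol, not carboxylic acid; CH2CO-O-COCH2 is anhydride, not carboxylic acid. → 0.

0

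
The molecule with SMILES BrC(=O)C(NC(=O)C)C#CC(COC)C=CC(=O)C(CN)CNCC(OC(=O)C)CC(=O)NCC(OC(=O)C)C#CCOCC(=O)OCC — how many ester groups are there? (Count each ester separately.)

–C(=O)Br: carbonyl C bonded to C and to a halogen → acyl halide (not alkyl halide).
pendant –NHC(=O)CH3: N bonded to a carbonyl → amide (not amine).
C≡C triple bond → alkyne.
pendant –CH2OCH3: C–O–C linkage → ether.
C=C double bond → alkene.
–C(=O)– with carbon on both sides → ketone.
pendant –CH2NH2: N on sp³ C, no adjacent C=O → amine.
C–N–C with sp³ carbons and no adjacent C=O → amine (secondary).
pendant –OC(=O)CH3: an acyloxy group → ester.
–C(=O)–N– linkage → amide (the N is not an amine).
pendant –OC(=O)CH3: an acyloxy group → ester.
C≡C triple bond → alkyne.
C–O–C with sp³ carbons on both sides and no adjacent C=O → ether.
–C(=O)OCH2CH3: carbonyl C bonded to C and to –OEt → ester.
Ester appears at: CH(OCOCH3), CH(OCOCH3), COOCH2CH3 → 3.

3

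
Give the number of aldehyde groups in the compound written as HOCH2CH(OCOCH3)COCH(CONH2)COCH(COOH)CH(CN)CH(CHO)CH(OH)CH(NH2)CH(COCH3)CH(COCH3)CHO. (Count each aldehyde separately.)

2

HO– on an sp³ carbon → alcohol.
pendant –OC(=O)CH3: an acyloxy group → ester.
–C(=O)– with carbon on both sides → ketone.
pendant –CONH2: carbonyl C bonded to C and N → amide.
–C(=O)– with carbon on both sides → ketone.
pendant –COOH: carbonyl C bonded to C and –OH → carboxylic acid.
pendant –C≡N: nitrile.
pendant –CHO: carbonyl C bonded to C and H → aldehyde.
–OH on an sp³ carbon → alcohol (secondary).
–NH2 on an sp³ carbon with no adjacent C=O → amine.
pendant –COCH3: carbonyl C bonded to two carbons → ketone.
pendant –COCH3: carbonyl C bonded to two carbons → ketone.
terminal –CHO: carbonyl C bonded to H and C → aldehyde.
Aldehyde appears at: CH(CHO), CHO → 2.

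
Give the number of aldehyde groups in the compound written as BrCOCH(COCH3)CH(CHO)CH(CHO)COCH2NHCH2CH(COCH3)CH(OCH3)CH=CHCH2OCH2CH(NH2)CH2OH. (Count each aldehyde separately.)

Taking each segment in turn:
  BrCO: –C(=O)Br: carbonyl C bonded to C and to a halogen → acyl halide (not alkyl halide).
  CH(COCH3): pendant –COCH3: carbonyl C bonded to two carbons → ketone.
  CH(CHO): pendant –CHO: carbonyl C bonded to C and H → aldehyde.
  CH(CHO): pendant –CHO: carbonyl C bonded to C and H → aldehyde.
  CO: –C(=O)– with carbon on both sides → ketone.
  CH2NHCH2: C–N–C with sp³ carbons and no adjacent C=O → amine (secondary).
  CH(COCH3): pendant –COCH3: carbonyl C bonded to two carbons → ketone.
  CH(OCH3): pendant –OCH3: C–O–C with sp³ C, no adjacent C=O → ether.
  CH=CH: C=C double bond → alkene.
  CH2OCH2: C–O–C with sp³ carbons on both sides and no adjacent C=O → ether.
  CH(NH2): –NH2 on an sp³ carbon with no adjacent C=O → amine.
  CH2OH: –OH on an sp³ carbon → alcohol.
Aldehyde appears at: CH(CHO), CH(CHO) → 2.

2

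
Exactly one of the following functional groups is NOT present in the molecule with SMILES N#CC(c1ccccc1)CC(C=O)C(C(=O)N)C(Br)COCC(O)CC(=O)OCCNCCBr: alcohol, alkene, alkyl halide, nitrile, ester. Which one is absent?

alkyl halide: present (CH(Br) — halogen on an sp³ carbon → alkyl halide).
alcohol: present (CH(OH) — –OH on an sp³ carbon → alcohol (secondary)).
ester: present (CH2COOCH2 — –C(=O)–O–C with C on the carbonyl side → ester).
nitrile: present (N≡C — N≡C–: carbon triple-bonded to nitrogen → nitrile).
alkene: absent. In CH(C6H5), the C=C units are part of an aromatic ring, which is an arene, not an isolated alkene.

alkene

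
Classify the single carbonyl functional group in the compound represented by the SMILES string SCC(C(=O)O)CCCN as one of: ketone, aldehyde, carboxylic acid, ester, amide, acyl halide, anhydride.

The carbonyl is in the CH(COOH) segment: pendant –COOH: carbonyl C bonded to C and –OH → carboxylic acid.

carboxylic acid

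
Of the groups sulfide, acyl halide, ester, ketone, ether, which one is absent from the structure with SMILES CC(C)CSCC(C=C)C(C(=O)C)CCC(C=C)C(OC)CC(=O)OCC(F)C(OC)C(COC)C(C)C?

acyl halide

ester: present (CH2COOCH2 — –C(=O)–O–C with C on the carbonyl side → ester).
ether: present (CH(OCH3) — pendant –OCH3: C–O–C with sp³ C, no adjacent C=O → ether).
ketone: present (CH(COCH3) — pendant –COCH3: carbonyl C bonded to two carbons → ketone).
sulfide: present (CH2SCH2 — C–S–C linkage → sulfide (thioether)).
acyl halide: no segment matches this pattern.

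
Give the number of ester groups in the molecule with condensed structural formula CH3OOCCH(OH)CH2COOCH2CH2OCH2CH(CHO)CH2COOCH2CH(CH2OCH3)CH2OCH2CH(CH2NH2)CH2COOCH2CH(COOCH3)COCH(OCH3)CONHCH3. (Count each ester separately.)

CH3O–C(=O)–: carbonyl C bonded to C and to –OCH3 → ester (not ketone + ether).
–OH on an sp³ carbon → alcohol (secondary).
–C(=O)–O–C with C on the carbonyl side → ester.
C–O–C with sp³ carbons on both sides and no adjacent C=O → ether.
pendant –CHO: carbonyl C bonded to C and H → aldehyde.
–C(=O)–O–C with C on the carbonyl side → ester.
pendant –CH2OCH3: C–O–C linkage → ether.
C–O–C with sp³ carbons on both sides and no adjacent C=O → ether.
pendant –CH2NH2: N on sp³ C, no adjacent C=O → amine.
–C(=O)–O–C with C on the carbonyl side → ester.
pendant –COOCH3: carbonyl C bonded to C and –OCH3 → ester.
–C(=O)– with carbon on both sides → ketone.
pendant –OCH3: C–O–C with sp³ C, no adjacent C=O → ether.
–C(=O)NHCH3: carbonyl C bonded to C and to N → amide (the N is not an amine).
Ester appears at: CH3OOC, CH2COOCH2, CH2COOCH2, CH2COOCH2, CH(COOCH3) → 5.

5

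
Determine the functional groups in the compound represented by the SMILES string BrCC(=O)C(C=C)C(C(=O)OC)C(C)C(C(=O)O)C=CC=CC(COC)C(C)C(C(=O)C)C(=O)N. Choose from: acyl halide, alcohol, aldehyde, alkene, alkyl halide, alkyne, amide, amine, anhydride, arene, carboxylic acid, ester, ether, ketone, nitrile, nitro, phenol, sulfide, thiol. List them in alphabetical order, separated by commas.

Reading the structure from left to right:
  BrCH2: halogen on an sp³ carbon → alkyl halide.
  CO: –C(=O)– with carbon on both sides → ketone.
  CH(CH=CH2): pendant –CH=CH2: C=C double bond → alkene.
  CH(COOCH3): pendant –COOCH3: carbonyl C bonded to C and –OCH3 → ester.
  CH(COOH): pendant –COOH: carbonyl C bonded to C and –OH → carboxylic acid.
  CH=CH: C=C double bond → alkene.
  CH=CH: C=C double bond → alkene.
  CH(CH2OCH3): pendant –CH2OCH3: C–O–C linkage → ether.
  CH(COCH3): pendant –COCH3: carbonyl C bonded to two carbons → ketone.
  CONH2: –C(=O)NH2: carbonyl C bonded to C and to N → amide (the N is not a separate amine).

alkene, alkyl halide, amide, carboxylic acid, ester, ether, ketone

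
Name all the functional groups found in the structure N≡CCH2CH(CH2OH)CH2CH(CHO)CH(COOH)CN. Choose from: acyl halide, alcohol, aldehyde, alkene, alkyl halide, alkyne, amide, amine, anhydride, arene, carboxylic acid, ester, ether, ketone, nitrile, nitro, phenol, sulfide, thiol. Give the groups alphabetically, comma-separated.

Taking each segment in turn:
  N≡C: N≡C–: carbon triple-bonded to nitrogen → nitrile.
  CH(CH2OH): pendant –CH2OH on an sp³ backbone C → alcohol.
  CH(CHO): pendant –CHO: carbonyl C bonded to C and H → aldehyde.
  CH(COOH): pendant –COOH: carbonyl C bonded to C and –OH → carboxylic acid.
  CN: –C≡N: carbon triple-bonded to nitrogen → nitrile.

alcohol, aldehyde, carboxylic acid, nitrile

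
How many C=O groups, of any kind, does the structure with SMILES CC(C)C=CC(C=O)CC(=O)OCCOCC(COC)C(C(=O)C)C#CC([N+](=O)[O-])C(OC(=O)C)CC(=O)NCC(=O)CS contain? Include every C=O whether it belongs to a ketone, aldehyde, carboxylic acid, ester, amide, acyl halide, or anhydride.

6

CH(CHO): aldehyde, 1 C=O (running total 1).
CH2COOCH2: ester, 1 C=O (running total 2).
CH(COCH3): ketone, 1 C=O (running total 3).
CH(OCOCH3): ester, 1 C=O (running total 4).
CH2CONHCH2: amide, 1 C=O (running total 5).
CO: ketone, 1 C=O (running total 6).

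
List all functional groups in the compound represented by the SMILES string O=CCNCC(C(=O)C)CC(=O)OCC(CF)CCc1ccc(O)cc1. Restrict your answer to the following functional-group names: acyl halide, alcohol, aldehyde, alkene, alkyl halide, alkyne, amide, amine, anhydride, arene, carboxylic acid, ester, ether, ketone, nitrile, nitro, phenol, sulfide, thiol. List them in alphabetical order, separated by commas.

Reading the structure from left to right:
  OHC: terminal –CHO: carbonyl C bonded to H and C → aldehyde.
  CH2NHCH2: C–N–C with sp³ carbons and no adjacent C=O → amine (secondary).
  CH(COCH3): pendant –COCH3: carbonyl C bonded to two carbons → ketone.
  CH2COOCH2: –C(=O)–O–C with C on the carbonyl side → ester.
  CH(CH2F): pendant –CH2X: halogen on sp³ carbon → alkyl halide.
  C6H4OH: –OH attached directly to an aromatic ring → phenol (not alcohol); the ring itself is an arene.

aldehyde, alkyl halide, amine, arene, ester, ketone, phenol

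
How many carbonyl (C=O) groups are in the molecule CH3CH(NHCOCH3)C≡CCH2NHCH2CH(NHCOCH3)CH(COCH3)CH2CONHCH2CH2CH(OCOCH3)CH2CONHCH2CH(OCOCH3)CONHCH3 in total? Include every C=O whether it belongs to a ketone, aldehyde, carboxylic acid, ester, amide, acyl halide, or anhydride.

8

CH(NHCOCH3): amide, 1 C=O (running total 1).
CH(NHCOCH3): amide, 1 C=O (running total 2).
CH(COCH3): ketone, 1 C=O (running total 3).
CH2CONHCH2: amide, 1 C=O (running total 4).
CH(OCOCH3): ester, 1 C=O (running total 5).
CH2CONHCH2: amide, 1 C=O (running total 6).
CH(OCOCH3): ester, 1 C=O (running total 7).
CONHCH3: amide, 1 C=O (running total 8).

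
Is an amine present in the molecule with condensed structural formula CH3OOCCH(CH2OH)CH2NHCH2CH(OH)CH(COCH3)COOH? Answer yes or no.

CH3O–C(=O)–: carbonyl C bonded to C and to –OCH3 → ester (not ketone + ether).
pendant –CH2OH on an sp³ backbone C → alcohol.
C–N–C with sp³ carbons and no adjacent C=O → amine (secondary).
–OH on an sp³ carbon → alcohol (secondary).
pendant –COCH3: carbonyl C bonded to two carbons → ketone.
–COOH: carbonyl C bonded to –OH and C → carboxylic acid (the –OH is not a separate alcohol).
The CH2NHCH2 segment supplies the amine: C–N–C with sp³ carbons and no adjacent C=O → amine (secondary).

yes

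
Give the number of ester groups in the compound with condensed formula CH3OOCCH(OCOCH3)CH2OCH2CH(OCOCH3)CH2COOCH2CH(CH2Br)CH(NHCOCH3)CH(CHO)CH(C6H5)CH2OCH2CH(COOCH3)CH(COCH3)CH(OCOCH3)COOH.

6

CH3O–C(=O)–: carbonyl C bonded to C and to –OCH3 → ester (not ketone + ether).
pendant –OC(=O)CH3: an acyloxy group → ester.
C–O–C with sp³ carbons on both sides and no adjacent C=O → ether.
pendant –OC(=O)CH3: an acyloxy group → ester.
–C(=O)–O–C with C on the carbonyl side → ester.
pendant –CH2X: halogen on sp³ carbon → alkyl halide.
pendant –NHC(=O)CH3: N bonded to a carbonyl → amide (not amine).
pendant –CHO: carbonyl C bonded to C and H → aldehyde.
pendant –C6H5: benzene ring → arene.
C–O–C with sp³ carbons on both sides and no adjacent C=O → ether.
pendant –COOCH3: carbonyl C bonded to C and –OCH3 → ester.
pendant –COCH3: carbonyl C bonded to two carbons → ketone.
pendant –OC(=O)CH3: an acyloxy group → ester.
–COOH: carbonyl C bonded to –OH and C → carboxylic acid (the –OH is not a separate alcohol).
Ester appears at: CH3OOC, CH(OCOCH3), CH(OCOCH3), CH2COOCH2, CH(COOCH3), CH(OCOCH3) → 6.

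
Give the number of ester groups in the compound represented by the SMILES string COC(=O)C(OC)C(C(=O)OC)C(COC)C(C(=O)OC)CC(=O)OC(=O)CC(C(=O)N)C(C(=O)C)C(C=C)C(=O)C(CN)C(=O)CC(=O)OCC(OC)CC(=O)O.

Reading the structure from left to right:
  CH3OOC: CH3O–C(=O)–: carbonyl C bonded to C and to –OCH3 → ester (not ketone + ether).
  CH(OCH3): pendant –OCH3: C–O–C with sp³ C, no adjacent C=O → ether.
  CH(COOCH3): pendant –COOCH3: carbonyl C bonded to C and –OCH3 → ester.
  CH(CH2OCH3): pendant –CH2OCH3: C–O–C linkage → ether.
  CH(COOCH3): pendant –COOCH3: carbonyl C bonded to C and –OCH3 → ester.
  CH2CO-O-COCH2: two acyl groups sharing one oxygen, –C(=O)–O–C(=O)– → anhydride.
  CH(CONH2): pendant –CONH2: carbonyl C bonded to C and N → amide.
  CH(COCH3): pendant –COCH3: carbonyl C bonded to two carbons → ketone.
  CH(CH=CH2): pendant –CH=CH2: C=C double bond → alkene.
  CO: –C(=O)– with carbon on both sides → ketone.
  CH(CH2NH2): pendant –CH2NH2: N on sp³ C, no adjacent C=O → amine.
  CO: –C(=O)– with carbon on both sides → ketone.
  CH2COOCH2: –C(=O)–O–C with C on the carbonyl side → ester.
  CH(OCH3): pendant –OCH3: C–O–C with sp³ C, no adjacent C=O → ether.
  COOH: –COOH: carbonyl C bonded to –OH and C → carboxylic acid (the –OH is not a separate alcohol).
Ester appears at: CH3OOC, CH(COOCH3), CH(COOCH3), CH2COOCH2 → 4.

4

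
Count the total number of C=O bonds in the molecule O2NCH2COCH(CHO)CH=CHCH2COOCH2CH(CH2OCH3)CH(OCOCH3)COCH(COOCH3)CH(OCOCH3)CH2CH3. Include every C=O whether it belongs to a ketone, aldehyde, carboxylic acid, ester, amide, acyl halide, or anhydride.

CO: ketone, 1 C=O (running total 1).
CH(CHO): aldehyde, 1 C=O (running total 2).
CH2COOCH2: ester, 1 C=O (running total 3).
CH(OCOCH3): ester, 1 C=O (running total 4).
CO: ketone, 1 C=O (running total 5).
CH(COOCH3): ester, 1 C=O (running total 6).
CH(OCOCH3): ester, 1 C=O (running total 7).

7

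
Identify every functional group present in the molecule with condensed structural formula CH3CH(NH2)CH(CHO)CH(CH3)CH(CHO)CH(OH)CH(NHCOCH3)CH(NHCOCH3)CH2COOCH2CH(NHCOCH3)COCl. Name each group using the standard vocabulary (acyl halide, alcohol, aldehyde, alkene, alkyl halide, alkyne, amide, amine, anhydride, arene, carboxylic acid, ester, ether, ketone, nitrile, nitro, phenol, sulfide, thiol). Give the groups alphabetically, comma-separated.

Reading the structure from left to right:
  CH(NH2): –NH2 on an sp³ carbon with no adjacent C=O → amine.
  CH(CHO): pendant –CHO: carbonyl C bonded to C and H → aldehyde.
  CH(CHO): pendant –CHO: carbonyl C bonded to C and H → aldehyde.
  CH(OH): –OH on an sp³ carbon → alcohol (secondary).
  CH(NHCOCH3): pendant –NHC(=O)CH3: N bonded to a carbonyl → amide (not amine).
  CH(NHCOCH3): pendant –NHC(=O)CH3: N bonded to a carbonyl → amide (not amine).
  CH2COOCH2: –C(=O)–O–C with C on the carbonyl side → ester.
  CH(NHCOCH3): pendant –NHC(=O)CH3: N bonded to a carbonyl → amide (not amine).
  COCl: –C(=O)Cl: carbonyl C bonded to C and to a halogen → acyl halide (not alkyl halide).

acyl halide, alcohol, aldehyde, amide, amine, ester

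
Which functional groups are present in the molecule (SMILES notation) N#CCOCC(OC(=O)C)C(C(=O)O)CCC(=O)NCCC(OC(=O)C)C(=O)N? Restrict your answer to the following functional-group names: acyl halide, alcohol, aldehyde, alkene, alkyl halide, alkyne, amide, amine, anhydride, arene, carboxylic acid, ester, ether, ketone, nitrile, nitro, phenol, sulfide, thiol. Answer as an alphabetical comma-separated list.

N≡C–: carbon triple-bonded to nitrogen → nitrile.
C–O–C with sp³ carbons on both sides and no adjacent C=O → ether.
pendant –OC(=O)CH3: an acyloxy group → ester.
pendant –COOH: carbonyl C bonded to C and –OH → carboxylic acid.
–C(=O)–N– linkage → amide (the N is not an amine).
pendant –OC(=O)CH3: an acyloxy group → ester.
–C(=O)NH2: carbonyl C bonded to C and to N → amide (the N is not a separate amine).

amide, carboxylic acid, ester, ether, nitrile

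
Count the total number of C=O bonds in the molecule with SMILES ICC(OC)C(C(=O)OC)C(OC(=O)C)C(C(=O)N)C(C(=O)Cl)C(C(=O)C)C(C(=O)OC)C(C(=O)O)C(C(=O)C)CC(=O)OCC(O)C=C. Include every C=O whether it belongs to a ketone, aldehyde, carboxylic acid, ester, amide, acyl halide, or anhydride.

CH(COOCH3): ester, 1 C=O (running total 1).
CH(OCOCH3): ester, 1 C=O (running total 2).
CH(CONH2): amide, 1 C=O (running total 3).
CH(COCl): acyl halide, 1 C=O (running total 4).
CH(COCH3): ketone, 1 C=O (running total 5).
CH(COOCH3): ester, 1 C=O (running total 6).
CH(COOH): carboxylic acid, 1 C=O (running total 7).
CH(COCH3): ketone, 1 C=O (running total 8).
CH2COOCH2: ester, 1 C=O (running total 9).

9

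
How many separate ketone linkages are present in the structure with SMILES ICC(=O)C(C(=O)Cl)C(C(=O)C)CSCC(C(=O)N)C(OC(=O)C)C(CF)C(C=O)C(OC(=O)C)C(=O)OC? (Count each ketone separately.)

Reading the structure from left to right:
  ICH2: halogen on an sp³ carbon → alkyl halide.
  CO: –C(=O)– with carbon on both sides → ketone.
  CH(COCl): pendant –C(=O)X: carbonyl C bonded to C and halogen → acyl halide.
  CH(COCH3): pendant –COCH3: carbonyl C bonded to two carbons → ketone.
  CH2SCH2: C–S–C linkage → sulfide (thioether).
  CH(CONH2): pendant –CONH2: carbonyl C bonded to C and N → amide.
  CH(OCOCH3): pendant –OC(=O)CH3: an acyloxy group → ester.
  CH(CH2F): pendant –CH2X: halogen on sp³ carbon → alkyl halide.
  CH(CHO): pendant –CHO: carbonyl C bonded to C and H → aldehyde.
  CH(OCOCH3): pendant –OC(=O)CH3: an acyloxy group → ester.
  COOCH3: –C(=O)OCH3: carbonyl C bonded to C and to –OCH3 → ester (not ketone + ether).
Ketone appears at: CO, CH(COCH3) → 2.

2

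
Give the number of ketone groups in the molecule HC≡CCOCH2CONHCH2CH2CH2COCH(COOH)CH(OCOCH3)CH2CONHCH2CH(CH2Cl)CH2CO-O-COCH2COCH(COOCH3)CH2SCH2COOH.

Taking each segment in turn:
  HC≡C: C≡C triple bond → alkyne.
  CO: –C(=O)– with carbon on both sides → ketone.
  CH2CONHCH2: –C(=O)–N– linkage → amide (the N is not an amine).
  CO: –C(=O)– with carbon on both sides → ketone.
  CH(COOH): pendant –COOH: carbonyl C bonded to C and –OH → carboxylic acid.
  CH(OCOCH3): pendant –OC(=O)CH3: an acyloxy group → ester.
  CH2CONHCH2: –C(=O)–N– linkage → amide (the N is not an amine).
  CH(CH2Cl): pendant –CH2X: halogen on sp³ carbon → alkyl halide.
  CH2CO-O-COCH2: two acyl groups sharing one oxygen, –C(=O)–O–C(=O)– → anhydride.
  CO: –C(=O)– with carbon on both sides → ketone.
  CH(COOCH3): pendant –COOCH3: carbonyl C bonded to C and –OCH3 → ester.
  CH2SCH2: C–S–C linkage → sulfide (thioether).
  COOH: –COOH: carbonyl C bonded to –OH and C → carboxylic acid (the –OH is not a separate alcohol).
Ketone appears at: CO, CO, CO → 3.

3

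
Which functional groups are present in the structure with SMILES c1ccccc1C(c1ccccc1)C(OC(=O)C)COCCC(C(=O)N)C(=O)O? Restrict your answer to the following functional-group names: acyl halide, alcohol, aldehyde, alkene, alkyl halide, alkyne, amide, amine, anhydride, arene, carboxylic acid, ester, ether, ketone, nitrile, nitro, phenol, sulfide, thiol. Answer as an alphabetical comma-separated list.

C6H5– phenyl ring → arene.
pendant –C6H5: benzene ring → arene.
pendant –OC(=O)CH3: an acyloxy group → ester.
C–O–C with sp³ carbons on both sides and no adjacent C=O → ether.
pendant –CONH2: carbonyl C bonded to C and N → amide.
–COOH: carbonyl C bonded to –OH and C → carboxylic acid (the –OH is not a separate alcohol).

amide, arene, carboxylic acid, ester, ether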